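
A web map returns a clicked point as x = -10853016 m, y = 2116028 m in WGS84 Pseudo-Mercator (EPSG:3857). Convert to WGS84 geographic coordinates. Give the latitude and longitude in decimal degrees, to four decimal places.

lat 18.6692°, lon -97.4943°

R = 6378137 m. λ = x/R = -97.49430152°.
φ = 2·arctan(exp(y/R)) − 90° = 2·arctan(1.39342) − 90° = 18.66919982°.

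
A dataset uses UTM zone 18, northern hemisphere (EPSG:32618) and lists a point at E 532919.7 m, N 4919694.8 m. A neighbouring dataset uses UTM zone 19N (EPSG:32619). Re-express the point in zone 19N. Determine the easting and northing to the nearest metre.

UTM 18N → geographic: φ = 44.42980035°, λ = -74.58640005°.
UTM 19N (λ₀ = -69°) forward: E = 55346.967 m, N = 4934810.799 m.

E 55347 m, N 4934811 m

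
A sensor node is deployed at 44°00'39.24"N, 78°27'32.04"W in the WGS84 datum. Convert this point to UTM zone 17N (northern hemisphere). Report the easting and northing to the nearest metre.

Zone 17 central meridian λ₀ = 6×17 − 183 = -81°; Δλ = +2.5411°.
Transverse Mercator on WGS84 with k₀ = 0.9996 gives E = 703695.537 m, N = 4876222.928 m.

E 703696 m, N 4876223 m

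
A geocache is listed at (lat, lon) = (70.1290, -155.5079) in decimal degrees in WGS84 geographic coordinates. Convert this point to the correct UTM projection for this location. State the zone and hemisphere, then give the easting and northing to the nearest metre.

Longitude -155.5079° lies in the 6° band [-156°, -150°), giving zone 5; latitude is north of the equator, so 5N.
Zone 5 central meridian λ₀ = 6×5 − 183 = -153°; Δλ = -2.5079°.
Transverse Mercator on WGS84 with k₀ = 0.9996 gives E = 404885.592 m, N = 7782217.062 m.

Zone 5N: E 404886 m, N 7782217 m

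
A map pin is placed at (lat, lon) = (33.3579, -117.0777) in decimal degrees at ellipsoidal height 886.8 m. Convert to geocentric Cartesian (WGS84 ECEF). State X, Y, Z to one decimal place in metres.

WGS84: a = 6378137 m, e² = 0.006694380; N(φ) = a/√(1−e²sin²φ) = 6384601.719 m.
X = (N+h)·cosφ·cosλ = -2427797.376 m; Y = (N+h)·cosφ·sinλ = -4748888.895 m; Z = (N(1−e²)+h)·sinφ = 3487668.586 m.

X -2427797.4 m, Y -4748888.9 m, Z 3487668.6 m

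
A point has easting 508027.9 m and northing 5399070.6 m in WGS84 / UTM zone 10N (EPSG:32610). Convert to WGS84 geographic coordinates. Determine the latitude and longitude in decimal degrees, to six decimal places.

Zone 10N: λ₀ = -123°, k₀ = 0.9996, false easting 500000 m.
Meridian distance M = (N − FN)/k₀ = 5401231.1 m.
Inverse transverse Mercator on WGS84 gives φ = 48.74460037°, λ = -122.89080029°.

lat 48.744600°, lon -122.890800°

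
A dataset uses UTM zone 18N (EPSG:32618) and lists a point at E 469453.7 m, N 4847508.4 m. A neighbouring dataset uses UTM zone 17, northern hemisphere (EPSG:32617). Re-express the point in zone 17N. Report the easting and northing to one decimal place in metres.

E 952303.5 m, N 4862812.8 m

UTM 18N → geographic: φ = 43.77999991°, λ = -75.37959959°.
UTM 17N (λ₀ = -81°) forward: E = 952303.485 m, N = 4862812.809 m.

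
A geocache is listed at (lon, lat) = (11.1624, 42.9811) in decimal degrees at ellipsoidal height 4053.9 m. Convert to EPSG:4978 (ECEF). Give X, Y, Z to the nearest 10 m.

X 4587890 m, Y 905300 m, Z 4328730 m

WGS84: a = 6378137 m, e² = 0.006694380; N(φ) = a/√(1−e²sin²φ) = 6388083.000 m.
X = (N+h)·cosφ·cosλ = 4587885.470 m; Y = (N+h)·cosφ·sinλ = 905297.380 m; Z = (N(1−e²)+h)·sinφ = 4328729.712 m.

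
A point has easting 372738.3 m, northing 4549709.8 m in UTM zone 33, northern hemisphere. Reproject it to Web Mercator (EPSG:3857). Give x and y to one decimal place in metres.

Unproject from UTM 33N (λ₀ = 15°) → φ = 41.08870041°, λ = 13.48480002°.
Web Mercator (R = 6378137 m): x = 1501121.072 m, y = 5025433.771 m.

x 1501121.1 m, y 5025433.8 m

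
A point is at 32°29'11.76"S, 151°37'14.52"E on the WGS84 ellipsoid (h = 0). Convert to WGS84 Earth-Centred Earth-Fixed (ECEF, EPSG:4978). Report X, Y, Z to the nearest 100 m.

WGS84: a = 6378137 m, e² = 0.006694380; N(φ) = a/√(1−e²sin²φ) = 6384304.624 m.
X = (N+h)·cosφ·cosλ = -4738070.152 m; Y = (N+h)·cosφ·sinλ = 2559653.174 m; Z = (N(1−e²)+h)·sinφ = -3406069.796 m.

X -4738100 m, Y 2559700 m, Z -3406100 m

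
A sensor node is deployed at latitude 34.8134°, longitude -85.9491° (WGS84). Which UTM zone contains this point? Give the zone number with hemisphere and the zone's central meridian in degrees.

Zone 16N, central meridian -87°

UTM zone = ⌊(λ + 180)/6⌋ + 1; -85.9491° ∈ [-90°, -84°) → zone 16.
Hemisphere: N (φ ≥ 0).
Central meridian λ₀ = 6×16 − 183 = -87°.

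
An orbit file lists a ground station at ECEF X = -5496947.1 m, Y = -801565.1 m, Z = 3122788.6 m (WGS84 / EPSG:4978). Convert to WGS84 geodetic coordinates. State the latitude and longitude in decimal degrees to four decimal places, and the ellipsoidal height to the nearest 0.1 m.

λ = atan2(Y, X) = -171.70360027°; p = √(X²+Y²) = 5555081.8 m.
Bowring's method on WGS84 (a = 6378137 m, b = 6356752.314 m) gives φ = 29.50720033°, h = -326.377 m.

lat 29.5072°, lon -171.7036°, h -326.4 m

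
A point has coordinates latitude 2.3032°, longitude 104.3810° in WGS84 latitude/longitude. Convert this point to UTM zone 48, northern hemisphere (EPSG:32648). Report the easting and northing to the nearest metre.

Zone 48 central meridian λ₀ = 6×48 − 183 = 105°; Δλ = -0.6190°.
Transverse Mercator on WGS84 with k₀ = 0.9996 gives E = 431174.726 m, N = 254589.120 m.

E 431175 m, N 254589 m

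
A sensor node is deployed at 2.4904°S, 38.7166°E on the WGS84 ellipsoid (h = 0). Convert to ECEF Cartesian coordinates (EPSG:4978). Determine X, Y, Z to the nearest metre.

WGS84: a = 6378137 m, e² = 0.006694380; N(φ) = a/√(1−e²sin²φ) = 6378177.309 m.
X = (N+h)·cosφ·cosλ = 4971867.622 m; Y = (N+h)·cosφ·sinλ = 3985582.647 m; Z = (N(1−e²)+h)·sinφ = -275289.215 m.

X 4971868 m, Y 3985583 m, Z -275289 m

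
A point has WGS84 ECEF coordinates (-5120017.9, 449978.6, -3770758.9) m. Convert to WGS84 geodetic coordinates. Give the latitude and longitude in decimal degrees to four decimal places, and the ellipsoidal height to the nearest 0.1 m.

lat -36.4491°, lon 174.9774°, h 3982.8 m

λ = atan2(Y, X) = 174.97740016°; p = √(X²+Y²) = 5139753.3 m.
Bowring's method on WGS84 (a = 6378137 m, b = 6356752.314 m) gives φ = -36.44910038°, h = 3982.782 m.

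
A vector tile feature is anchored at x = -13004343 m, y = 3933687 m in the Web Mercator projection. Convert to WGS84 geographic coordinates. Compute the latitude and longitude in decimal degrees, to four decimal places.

lat 33.2887°, lon -116.8200°

R = 6378137 m. λ = x/R = -116.82000077°.
φ = 2·arctan(exp(y/R)) − 90° = 2·arctan(1.85289) − 90° = 33.28869958°.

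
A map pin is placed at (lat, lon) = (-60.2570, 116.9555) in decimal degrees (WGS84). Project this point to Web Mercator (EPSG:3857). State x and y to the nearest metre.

x 13019427 m, y -8457180 m

Web Mercator is spherical with R = a = 6378137 m.
x = R·λ = 6378137 × 2.041258553 = 13019426.705 m.
y = R·ln tan(π/4 + φ/2) = 6378137 × -1.325963950 = -8457179.727 m.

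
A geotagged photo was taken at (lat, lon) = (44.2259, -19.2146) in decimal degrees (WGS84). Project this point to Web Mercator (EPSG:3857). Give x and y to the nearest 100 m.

x -2139000 m, y 5500500 m

Web Mercator is spherical with R = a = 6378137 m.
x = R·λ = 6378137 × -0.335358034 = -2138959.488 m.
y = R·ln tan(π/4 + φ/2) = 6378137 × 0.862394072 = 5500467.540 m.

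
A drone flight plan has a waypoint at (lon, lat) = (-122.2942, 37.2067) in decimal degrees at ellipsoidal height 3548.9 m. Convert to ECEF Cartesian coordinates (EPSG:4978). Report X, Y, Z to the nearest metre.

WGS84: a = 6378137 m, e² = 0.006694380; N(φ) = a/√(1−e²sin²φ) = 6385957.621 m.
X = (N+h)·cosφ·cosλ = -2718873.678 m; Y = (N+h)·cosφ·sinλ = -4301796.941 m; Z = (N(1−e²)+h)·sinφ = 3837834.494 m.

X -2718874 m, Y -4301797 m, Z 3837834 m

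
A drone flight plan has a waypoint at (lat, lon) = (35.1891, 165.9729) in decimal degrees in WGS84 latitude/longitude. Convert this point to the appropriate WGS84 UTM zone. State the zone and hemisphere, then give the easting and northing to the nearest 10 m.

Longitude 165.9729° lies in the 6° band [162°, 168°), giving zone 58; latitude is north of the equator, so 58N.
Zone 58 central meridian λ₀ = 6×58 − 183 = 165°; Δλ = +0.9729°.
Transverse Mercator on WGS84 with k₀ = 0.9996 gives E = 588575.450 m, N = 3894447.259 m.

Zone 58N: E 588580 m, N 3894450 m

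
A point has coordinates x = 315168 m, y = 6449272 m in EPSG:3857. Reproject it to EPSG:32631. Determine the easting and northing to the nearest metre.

Web Mercator inverse (R = 6378137 m) → φ = 50.01729749°, λ = 2.83120231°.
UTM 31N forward: E = 487907.108 m, N = 5540567.569 m.

E 487907 m, N 5540568 m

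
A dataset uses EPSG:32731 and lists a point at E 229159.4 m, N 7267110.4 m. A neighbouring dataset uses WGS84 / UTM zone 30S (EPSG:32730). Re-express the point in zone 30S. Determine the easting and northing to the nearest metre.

UTM 31S → geographic: φ = -24.68659994°, λ = 0.32340006°.
UTM 30S (λ₀ = -3°) forward: E = 836332.657 m, N = 7265676.843 m.

E 836333 m, N 7265677 m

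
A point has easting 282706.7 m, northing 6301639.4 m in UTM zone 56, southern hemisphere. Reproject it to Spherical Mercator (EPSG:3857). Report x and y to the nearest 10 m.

Unproject from UTM 56S (λ₀ = 153°) → φ = -33.40260009°, λ = 150.66350027°.
Web Mercator (R = 6378137 m): x = 16771784.132 m, y = -3948865.131 m.

x 16771780 m, y -3948870 m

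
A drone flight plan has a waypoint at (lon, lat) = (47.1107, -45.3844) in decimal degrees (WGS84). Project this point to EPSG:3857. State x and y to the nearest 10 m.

Web Mercator is spherical with R = a = 6378137 m.
x = R·λ = 6378137 × 0.822236828 = 5244339.135 m.
y = R·ln tan(π/4 + φ/2) = 6378137 × -0.890893653 = -5682241.771 m.

x 5244340 m, y -5682240 m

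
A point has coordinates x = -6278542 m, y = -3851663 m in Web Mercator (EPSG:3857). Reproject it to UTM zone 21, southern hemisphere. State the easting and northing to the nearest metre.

Web Mercator inverse (R = 6378137 m) → φ = -32.67060152°, λ = -56.40110241°.
UTM 21S forward: E = 556153.912 m, N = 6385070.813 m.

E 556154 m, N 6385071 m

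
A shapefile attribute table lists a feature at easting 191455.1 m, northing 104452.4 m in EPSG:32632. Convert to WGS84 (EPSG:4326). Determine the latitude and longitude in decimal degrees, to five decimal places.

lat 0.94390°, lon 6.22790°

Zone 32N: λ₀ = 9°, k₀ = 0.9996, false easting 500000 m.
Meridian distance M = (N − FN)/k₀ = 104494.2 m.
Inverse transverse Mercator on WGS84 gives φ = 0.94389967°, λ = 6.22789994°.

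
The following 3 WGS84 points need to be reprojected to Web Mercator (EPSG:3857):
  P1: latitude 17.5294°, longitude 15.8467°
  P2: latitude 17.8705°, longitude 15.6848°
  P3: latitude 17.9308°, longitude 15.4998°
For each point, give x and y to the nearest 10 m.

Web Mercator: x = R·λ, y = R·ln tan(π/4+φ/2), R = 6378137 m.
P1 (17.5294°, 15.8467°) → (1764046.575, 1982538.396) m.
P2 (17.8705°, 15.6848°) → (1746023.949, 2022396.348) m.
P3 (17.9308°, 15.4998°) → (1725429.843, 2029450.393) m.

P1: x 1764050 m, y 1982540 m; P2: x 1746020 m, y 2022400 m; P3: x 1725430 m, y 2029450 m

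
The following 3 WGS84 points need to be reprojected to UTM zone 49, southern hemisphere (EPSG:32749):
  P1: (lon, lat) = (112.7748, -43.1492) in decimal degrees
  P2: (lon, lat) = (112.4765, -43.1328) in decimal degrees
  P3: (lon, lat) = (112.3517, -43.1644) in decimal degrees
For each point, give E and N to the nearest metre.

P1: E 644312 m, N 5221088 m; P2: E 620088 m, N 5223380 m; P3: E 609881 m, N 5220042 m

UTM zone 49S: λ₀ = 111°, k₀ = 0.9996.
P1 (-43.1492°, 112.7748°) → (644312.042, 5221087.732) m.
P2 (-43.1328°, 112.4765°) → (620088.464, 5223379.802) m.
P3 (-43.1644°, 112.3517°) → (609881.320, 5220041.834) m.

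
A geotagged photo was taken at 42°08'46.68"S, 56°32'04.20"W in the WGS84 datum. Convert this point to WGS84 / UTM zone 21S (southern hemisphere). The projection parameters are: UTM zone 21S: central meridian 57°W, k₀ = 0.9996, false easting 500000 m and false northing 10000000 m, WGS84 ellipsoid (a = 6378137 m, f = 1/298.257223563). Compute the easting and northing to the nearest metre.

Zone 21 central meridian λ₀ = 6×21 − 183 = -57°; Δλ = +0.4655°.
Transverse Mercator on WGS84 with k₀ = 0.9996 gives E = 538463.214 m, N = 5333875.199 m.

E 538463 m, N 5333875 m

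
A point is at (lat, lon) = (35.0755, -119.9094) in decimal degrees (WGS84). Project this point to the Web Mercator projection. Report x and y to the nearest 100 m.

x -13348300 m, y 4174100 m

Web Mercator is spherical with R = a = 6378137 m.
x = R·λ = 6378137 × -2.092813834 = -13348253.349 m.
y = R·ln tan(π/4 + φ/2) = 6378137 × 0.654445966 = 4174146.032 m.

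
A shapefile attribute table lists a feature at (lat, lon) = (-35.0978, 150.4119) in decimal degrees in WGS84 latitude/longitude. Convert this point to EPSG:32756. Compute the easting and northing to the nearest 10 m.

Zone 56 central meridian λ₀ = 6×56 − 183 = 153°; Δλ = -2.5881°.
Transverse Mercator on WGS84 with k₀ = 0.9996 gives E = 264085.530 m, N = 6113046.377 m.

E 264090 m, N 6113050 m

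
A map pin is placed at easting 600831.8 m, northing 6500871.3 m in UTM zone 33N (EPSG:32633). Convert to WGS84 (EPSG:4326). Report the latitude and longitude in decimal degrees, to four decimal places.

Zone 33N: λ₀ = 15°, k₀ = 0.9996, false easting 500000 m.
Meridian distance M = (N − FN)/k₀ = 6503472.7 m.
Inverse transverse Mercator on WGS84 gives φ = 58.63640025°, λ = 16.73689921°.

lat 58.6364°, lon 16.7369°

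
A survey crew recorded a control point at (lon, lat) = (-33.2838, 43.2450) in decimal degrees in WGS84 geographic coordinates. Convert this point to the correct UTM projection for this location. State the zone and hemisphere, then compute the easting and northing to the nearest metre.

Zone 25N: E 476960 m, N 4788061 m

Longitude -33.2838° lies in the 6° band [-36°, -30°), giving zone 25; latitude is north of the equator, so 25N.
Zone 25 central meridian λ₀ = 6×25 − 183 = -33°; Δλ = -0.2838°.
Transverse Mercator on WGS84 with k₀ = 0.9996 gives E = 476960.044 m, N = 4788061.308 m.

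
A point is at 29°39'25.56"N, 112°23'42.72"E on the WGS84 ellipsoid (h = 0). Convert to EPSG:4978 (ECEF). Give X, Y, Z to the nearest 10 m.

WGS84: a = 6378137 m, e² = 0.006694380; N(φ) = a/√(1−e²sin²φ) = 6383370.379 m.
X = (N+h)·cosφ·cosλ = -2113429.901 m; Y = (N+h)·cosφ·sinλ = 5128784.790 m; Z = (N(1−e²)+h)·sinφ = 3137399.165 m.

X -2113430 m, Y 5128780 m, Z 3137400 m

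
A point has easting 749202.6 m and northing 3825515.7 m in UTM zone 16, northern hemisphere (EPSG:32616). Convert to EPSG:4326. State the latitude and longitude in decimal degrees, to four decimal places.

lat 34.5412°, lon -84.2845°

Zone 16N: λ₀ = -87°, k₀ = 0.9996, false easting 500000 m.
Meridian distance M = (N − FN)/k₀ = 3827046.5 m.
Inverse transverse Mercator on WGS84 gives φ = 34.54120035°, λ = -84.28449983°.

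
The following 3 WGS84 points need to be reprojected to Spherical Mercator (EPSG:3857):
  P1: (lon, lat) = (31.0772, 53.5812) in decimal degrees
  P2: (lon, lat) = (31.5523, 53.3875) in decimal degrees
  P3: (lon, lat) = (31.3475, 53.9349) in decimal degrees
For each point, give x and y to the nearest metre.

Web Mercator: x = R·λ, y = R·ln tan(π/4+φ/2), R = 6378137 m.
P1 (53.5812°, 31.0772°) → (3459498.079, 7091236.215) m.
P2 (53.3875°, 31.5523°) → (3512385.969, 7054999.073) m.
P3 (53.9349°, 31.3475°) → (3489587.738, 7157836.761) m.

P1: x 3459498 m, y 7091236 m; P2: x 3512386 m, y 7054999 m; P3: x 3489588 m, y 7157837 m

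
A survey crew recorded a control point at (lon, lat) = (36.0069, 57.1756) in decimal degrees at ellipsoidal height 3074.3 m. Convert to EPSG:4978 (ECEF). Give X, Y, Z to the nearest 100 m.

WGS84: a = 6378137 m, e² = 0.006694380; N(φ) = a/√(1−e²sin²φ) = 6393266.449 m.
X = (N+h)·cosφ·cosλ = 2804810.345 m; Y = (N+h)·cosφ·sinλ = 2038330.121 m; Z = (N(1−e²)+h)·sinφ = 5339108.850 m.

X 2804800 m, Y 2038300 m, Z 5339100 m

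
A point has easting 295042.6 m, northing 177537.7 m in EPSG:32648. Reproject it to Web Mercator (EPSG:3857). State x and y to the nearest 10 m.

Unproject from UTM 48N (λ₀ = 105°) → φ = 1.60539962°, λ = 103.15770034°.
Web Mercator (R = 6378137 m): x = 11483462.673 m, y = 178735.657 m.

x 11483460 m, y 178740 m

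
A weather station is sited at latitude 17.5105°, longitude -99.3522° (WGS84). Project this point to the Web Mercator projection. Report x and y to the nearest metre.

Web Mercator is spherical with R = a = 6378137 m.
x = R·λ = 6378137 × -1.734023009 = -11059836.313 m.
y = R·ln tan(π/4 + φ/2) = 6378137 × 0.310487547 = 1980332.113 m.

x -11059836 m, y 1980332 m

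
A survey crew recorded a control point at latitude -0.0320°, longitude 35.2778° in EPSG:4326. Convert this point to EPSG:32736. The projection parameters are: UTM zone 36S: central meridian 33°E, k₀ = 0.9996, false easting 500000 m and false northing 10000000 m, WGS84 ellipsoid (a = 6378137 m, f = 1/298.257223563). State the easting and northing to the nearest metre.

E 753529 m, N 9996460 m

Zone 36 central meridian λ₀ = 6×36 − 183 = 33°; Δλ = +2.2778°.
Transverse Mercator on WGS84 with k₀ = 0.9996 gives E = 753529.313 m, N = 9996460.223 m.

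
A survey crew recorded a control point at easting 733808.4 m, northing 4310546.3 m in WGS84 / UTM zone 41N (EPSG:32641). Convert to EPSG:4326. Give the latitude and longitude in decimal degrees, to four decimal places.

lat 38.9127°, lon 65.6966°

Zone 41N: λ₀ = 63°, k₀ = 0.9996, false easting 500000 m.
Meridian distance M = (N − FN)/k₀ = 4312271.2 m.
Inverse transverse Mercator on WGS84 gives φ = 38.91269971°, λ = 65.69660020°.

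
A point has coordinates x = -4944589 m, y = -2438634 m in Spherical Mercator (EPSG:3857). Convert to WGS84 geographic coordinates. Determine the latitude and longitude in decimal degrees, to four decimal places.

lat -21.3916°, lon -44.4180°

R = 6378137 m. λ = x/R = -44.41799872°.
φ = 2·arctan(exp(y/R)) − 90° = 2·arctan(0.68226) − 90° = -21.39159641°.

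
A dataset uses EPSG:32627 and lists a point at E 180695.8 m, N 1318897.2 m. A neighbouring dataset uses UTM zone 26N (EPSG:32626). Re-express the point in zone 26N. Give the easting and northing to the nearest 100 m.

UTM 27N → geographic: φ = 11.91549984°, λ = -23.93110003°.
UTM 26N (λ₀ = -27°) forward: E = 834328.596 m, N = 1319059.776 m.

E 834300 m, N 1319100 m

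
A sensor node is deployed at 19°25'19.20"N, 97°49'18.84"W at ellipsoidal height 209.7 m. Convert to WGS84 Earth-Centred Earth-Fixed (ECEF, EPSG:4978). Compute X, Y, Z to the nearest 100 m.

X -819000 m, Y -5961600 m, Z 2107500 m

WGS84: a = 6378137 m, e² = 0.006694380; N(φ) = a/√(1−e²sin²φ) = 6380498.889 m.
X = (N+h)·cosφ·cosλ = -818962.775 m; Y = (N+h)·cosφ·sinλ = -5961626.146 m; Z = (N(1−e²)+h)·sinφ = 2107530.914 m.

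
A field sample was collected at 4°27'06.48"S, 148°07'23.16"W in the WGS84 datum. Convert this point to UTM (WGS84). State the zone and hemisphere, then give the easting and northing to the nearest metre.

Longitude -148.1231° lies in the 6° band [-150°, -144°), giving zone 6; latitude is south of the equator, so 6S.
Zone 6 central meridian λ₀ = 6×6 − 183 = -147°; Δλ = -1.1231°.
Transverse Mercator on WGS84 with k₀ = 0.9996 gives E = 375393.685 m, N = 9507837.606 m.

Zone 6S: E 375394 m, N 9507838 m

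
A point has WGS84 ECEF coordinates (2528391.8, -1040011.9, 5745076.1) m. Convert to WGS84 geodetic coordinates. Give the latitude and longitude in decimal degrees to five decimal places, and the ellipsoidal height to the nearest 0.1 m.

lat 64.70040°, lon -22.35900°, h 1727.6 m

λ = atan2(Y, X) = -22.35900049°; p = √(X²+Y²) = 2733933.0 m.
Bowring's method on WGS84 (a = 6378137 m, b = 6356752.314 m) gives φ = 64.70039975°, h = 1727.563 m.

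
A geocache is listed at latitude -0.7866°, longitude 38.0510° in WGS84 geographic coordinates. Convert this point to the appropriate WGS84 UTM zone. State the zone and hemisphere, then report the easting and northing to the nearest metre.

Zone 37S: E 394405 m, N 9913045 m

Longitude 38.0510° lies in the 6° band [36°, 42°), giving zone 37; latitude is south of the equator, so 37S.
Zone 37 central meridian λ₀ = 6×37 − 183 = 39°; Δλ = -0.9490°.
Transverse Mercator on WGS84 with k₀ = 0.9996 gives E = 394405.086 m, N = 9913045.005 m.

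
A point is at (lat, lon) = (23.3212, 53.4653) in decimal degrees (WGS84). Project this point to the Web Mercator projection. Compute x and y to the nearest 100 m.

Web Mercator is spherical with R = a = 6378137 m.
x = R·λ = 6378137 × 0.933145521 = 5951729.971 m.
y = R·ln tan(π/4 + φ/2) = 6378137 × 0.418760029 = 2670908.838 m.

x 5951700 m, y 2670900 m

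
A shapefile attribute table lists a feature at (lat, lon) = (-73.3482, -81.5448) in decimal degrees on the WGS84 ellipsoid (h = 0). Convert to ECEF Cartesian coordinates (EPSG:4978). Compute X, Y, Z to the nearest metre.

WGS84: a = 6378137 m, e² = 0.006694380; N(φ) = a/√(1−e²sin²φ) = 6397823.580 m.
X = (N+h)·cosφ·cosλ = 269565.024 m; Y = (N+h)·cosφ·sinλ = -1813399.930 m; Z = (N(1−e²)+h)·sinφ = -6088490.433 m.

X 269565 m, Y -1813400 m, Z -6088490 m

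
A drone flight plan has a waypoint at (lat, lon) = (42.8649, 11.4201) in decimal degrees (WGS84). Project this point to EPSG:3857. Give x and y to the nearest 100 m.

Web Mercator is spherical with R = a = 6378137 m.
x = R·λ = 6378137 × 0.199318346 = 1271279.717 m.
y = R·ln tan(π/4 + φ/2) = 6378137 × 0.829620123 = 5291430.805 m.

x 1271300 m, y 5291400 m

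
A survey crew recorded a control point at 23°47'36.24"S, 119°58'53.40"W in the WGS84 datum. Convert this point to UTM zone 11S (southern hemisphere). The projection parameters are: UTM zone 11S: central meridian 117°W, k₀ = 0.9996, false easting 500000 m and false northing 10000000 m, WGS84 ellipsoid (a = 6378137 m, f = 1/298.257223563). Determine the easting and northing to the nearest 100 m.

E 196200 m, N 7365500 m

Zone 11 central meridian λ₀ = 6×11 − 183 = -117°; Δλ = -2.9815°.
Transverse Mercator on WGS84 with k₀ = 0.9996 gives E = 196173.152 m, N = 7365455.459 m.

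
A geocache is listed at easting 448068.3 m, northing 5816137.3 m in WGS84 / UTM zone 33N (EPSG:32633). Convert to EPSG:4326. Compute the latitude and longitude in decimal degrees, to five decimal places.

Zone 33N: λ₀ = 15°, k₀ = 0.9996, false easting 500000 m.
Meridian distance M = (N − FN)/k₀ = 5818464.7 m.
Inverse transverse Mercator on WGS84 gives φ = 52.49290045°, λ = 14.23510038°.

lat 52.49290°, lon 14.23510°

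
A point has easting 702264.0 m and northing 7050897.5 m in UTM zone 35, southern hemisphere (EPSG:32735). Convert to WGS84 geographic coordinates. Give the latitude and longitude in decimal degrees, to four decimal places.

lat -26.6484°, lon 29.0321°

Zone 35S: λ₀ = 27°, k₀ = 0.9996, false easting 500000 m, false northing 10000000 m.
Meridian distance M = (N − FN)/k₀ = -2950282.6 m.
Inverse transverse Mercator on WGS84 gives φ = -26.64840030°, λ = 29.03210044°.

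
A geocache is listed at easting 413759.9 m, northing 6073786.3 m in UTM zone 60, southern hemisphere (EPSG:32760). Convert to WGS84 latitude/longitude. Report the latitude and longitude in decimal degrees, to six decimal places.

Zone 60S: λ₀ = 177°, k₀ = 0.9996, false easting 500000 m, false northing 10000000 m.
Meridian distance M = (N − FN)/k₀ = -3927784.8 m.
Inverse transverse Mercator on WGS84 gives φ = -35.47570021°, λ = 176.04940022°.

lat -35.475700°, lon 176.049400°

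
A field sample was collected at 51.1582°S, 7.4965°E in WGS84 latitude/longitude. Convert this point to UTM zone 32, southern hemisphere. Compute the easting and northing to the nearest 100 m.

Zone 32 central meridian λ₀ = 6×32 − 183 = 9°; Δλ = -1.5035°.
Transverse Mercator on WGS84 with k₀ = 0.9996 gives E = 394861.741 m, N = 4331507.883 m.

E 394900 m, N 4331500 m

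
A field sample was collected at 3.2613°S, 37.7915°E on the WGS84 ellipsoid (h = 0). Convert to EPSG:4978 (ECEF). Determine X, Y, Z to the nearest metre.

WGS84: a = 6378137 m, e² = 0.006694380; N(φ) = a/√(1−e²sin²φ) = 6378206.095 m.
X = (N+h)·cosφ·cosλ = 5032188.409 m; Y = (N+h)·cosφ·sinλ = 3902169.865 m; Z = (N(1−e²)+h)·sinφ = -360425.093 m.

X 5032188 m, Y 3902170 m, Z -360425 m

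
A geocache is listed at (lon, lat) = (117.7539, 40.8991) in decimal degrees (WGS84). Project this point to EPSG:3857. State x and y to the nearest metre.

x 13108304 m, y 4997470 m

Web Mercator is spherical with R = a = 6378137 m.
x = R·λ = 6378137 × 2.055193262 = 13108304.187 m.
y = R·ln tan(π/4 + φ/2) = 6378137 × 0.783531352 = 4997470.309 m.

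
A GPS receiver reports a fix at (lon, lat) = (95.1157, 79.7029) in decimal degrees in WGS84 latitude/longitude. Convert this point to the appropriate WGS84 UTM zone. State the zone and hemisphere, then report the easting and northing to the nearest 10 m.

Zone 46N: E 542210 m, N 8849190 m

Longitude 95.1157° lies in the 6° band [90°, 96°), giving zone 46; latitude is north of the equator, so 46N.
Zone 46 central meridian λ₀ = 6×46 − 183 = 93°; Δλ = +2.1157°.
Transverse Mercator on WGS84 with k₀ = 0.9996 gives E = 542210.730 m, N = 8849192.093 m.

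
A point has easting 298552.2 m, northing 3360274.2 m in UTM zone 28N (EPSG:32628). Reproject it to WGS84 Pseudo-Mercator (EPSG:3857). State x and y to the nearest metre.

x -1903118 m, y 3549599 m

Unproject from UTM 28N (λ₀ = -15°) → φ = 30.35760038°, λ = -17.09600026°.
Web Mercator (R = 6378137 m): x = -1903118.043 m, y = 3549599.354 m.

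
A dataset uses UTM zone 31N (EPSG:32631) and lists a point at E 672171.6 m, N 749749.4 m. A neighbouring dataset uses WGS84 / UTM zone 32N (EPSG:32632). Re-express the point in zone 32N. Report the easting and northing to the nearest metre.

E 8658 m, N 751725 m

UTM 31N → geographic: φ = 6.78040031°, λ = 4.55789994°.
UTM 32N (λ₀ = 9°) forward: E = 8657.745 m, N = 751725.136 m.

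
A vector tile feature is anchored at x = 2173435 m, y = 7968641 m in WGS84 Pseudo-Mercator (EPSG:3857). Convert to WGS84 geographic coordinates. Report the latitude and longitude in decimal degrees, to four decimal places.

lat 58.0063°, lon 19.5243°

R = 6378137 m. λ = x/R = 19.52429880°.
φ = 2·arctan(exp(y/R)) − 90° = 2·arctan(3.48814) − 90° = 58.00629960°.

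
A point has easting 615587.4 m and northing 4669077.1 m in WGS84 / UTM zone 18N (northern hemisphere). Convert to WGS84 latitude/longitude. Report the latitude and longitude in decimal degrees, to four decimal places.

lat 42.1653°, lon -73.6007°

Zone 18N: λ₀ = -75°, k₀ = 0.9996, false easting 500000 m.
Meridian distance M = (N − FN)/k₀ = 4670945.5 m.
Inverse transverse Mercator on WGS84 gives φ = 42.16529971°, λ = -73.60070060°.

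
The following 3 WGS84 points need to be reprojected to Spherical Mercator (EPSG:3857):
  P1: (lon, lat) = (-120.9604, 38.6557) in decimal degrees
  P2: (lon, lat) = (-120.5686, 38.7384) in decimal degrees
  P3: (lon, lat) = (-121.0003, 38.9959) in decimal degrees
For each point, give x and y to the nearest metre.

P1: x -13465250 m, y 4672473 m; P2: x -13421635 m, y 4684269 m; P3: x -13469692 m, y 4721084 m

Web Mercator: x = R·λ, y = R·ln tan(π/4+φ/2), R = 6378137 m.
P1 (38.6557°, -120.9604°) → (-13465250.134, 4672472.863) m.
P2 (38.7384°, -120.5686°) → (-13421635.158, 4684268.590) m.
P3 (38.9959°, -121.0003°) → (-13469691.782, 4721084.300) m.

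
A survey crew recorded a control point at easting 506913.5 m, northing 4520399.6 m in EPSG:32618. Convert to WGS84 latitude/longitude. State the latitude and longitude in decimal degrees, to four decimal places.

Zone 18N: λ₀ = -75°, k₀ = 0.9996, false easting 500000 m.
Meridian distance M = (N − FN)/k₀ = 4522208.5 m.
Inverse transverse Mercator on WGS84 gives φ = 40.83460007°, λ = -74.91800044°.

lat 40.8346°, lon -74.9180°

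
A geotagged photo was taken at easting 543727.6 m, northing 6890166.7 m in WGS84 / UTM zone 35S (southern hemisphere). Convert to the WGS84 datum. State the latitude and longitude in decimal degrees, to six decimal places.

Zone 35S: λ₀ = 27°, k₀ = 0.9996, false easting 500000 m, false northing 10000000 m.
Meridian distance M = (N − FN)/k₀ = -3111077.7 m.
Inverse transverse Mercator on WGS84 gives φ = -28.11329955°, λ = 27.44520036°.

lat -28.113300°, lon 27.445200°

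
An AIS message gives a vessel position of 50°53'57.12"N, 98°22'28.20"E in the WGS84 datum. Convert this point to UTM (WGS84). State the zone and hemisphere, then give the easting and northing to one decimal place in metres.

Zone 47N: E 456014.1 m, N 5638802.0 m

Longitude 98.3745° lies in the 6° band [96°, 102°), giving zone 47; latitude is north of the equator, so 47N.
Zone 47 central meridian λ₀ = 6×47 − 183 = 99°; Δλ = -0.6255°.
Transverse Mercator on WGS84 with k₀ = 0.9996 gives E = 456014.061 m, N = 5638801.973 m.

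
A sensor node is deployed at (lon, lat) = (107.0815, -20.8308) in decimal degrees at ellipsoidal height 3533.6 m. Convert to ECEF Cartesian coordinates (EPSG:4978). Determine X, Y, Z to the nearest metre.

X -1752713 m, Y 5703836 m, Z -2255153 m

WGS84: a = 6378137 m, e² = 0.006694380; N(φ) = a/√(1−e²sin²φ) = 6380838.448 m.
X = (N+h)·cosφ·cosλ = -1752713.293 m; Y = (N+h)·cosφ·sinλ = 5703836.029 m; Z = (N(1−e²)+h)·sinφ = -2255152.825 m.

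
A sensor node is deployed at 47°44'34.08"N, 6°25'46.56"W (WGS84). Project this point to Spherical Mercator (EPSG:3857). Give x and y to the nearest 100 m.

Web Mercator is spherical with R = a = 6378137 m.
x = R·λ = 6378137 × -0.112217690 = -715739.798 m.
y = R·ln tan(π/4 + φ/2) = 6378137 × 0.950774824 = 6064172.086 m.

x -715700 m, y 6064200 m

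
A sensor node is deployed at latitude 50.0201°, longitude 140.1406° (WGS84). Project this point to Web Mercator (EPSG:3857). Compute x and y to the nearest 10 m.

x 15600380 m, y 6449760 m

Web Mercator is spherical with R = a = 6378137 m.
x = R·λ = 6378137 × 2.445914886 = 15600380.231 m.
y = R·ln tan(π/4 + φ/2) = 6378137 × 1.011229068 = 6449757.535 m.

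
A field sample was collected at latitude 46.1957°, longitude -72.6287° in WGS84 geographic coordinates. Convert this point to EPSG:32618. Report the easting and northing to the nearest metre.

E 682965 m, N 5118525 m

Zone 18 central meridian λ₀ = 6×18 − 183 = -75°; Δλ = +2.3713°.
Transverse Mercator on WGS84 with k₀ = 0.9996 gives E = 682964.720 m, N = 5118524.764 m.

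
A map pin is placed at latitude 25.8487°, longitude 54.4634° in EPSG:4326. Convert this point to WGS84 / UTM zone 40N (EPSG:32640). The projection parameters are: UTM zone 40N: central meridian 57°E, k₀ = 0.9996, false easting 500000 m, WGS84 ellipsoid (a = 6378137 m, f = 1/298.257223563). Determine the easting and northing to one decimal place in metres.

Zone 40 central meridian λ₀ = 6×40 − 183 = 57°; Δλ = -2.5366°.
Transverse Mercator on WGS84 with k₀ = 0.9996 gives E = 245766.852 m, N = 2861383.218 m.

E 245766.9 m, N 2861383.2 m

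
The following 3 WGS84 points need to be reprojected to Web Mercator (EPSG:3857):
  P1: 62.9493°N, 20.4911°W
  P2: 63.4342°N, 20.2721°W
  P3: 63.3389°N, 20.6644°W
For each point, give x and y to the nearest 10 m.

Web Mercator: x = R·λ, y = R·ln tan(π/4+φ/2), R = 6378137 m.
P1 (62.9493°, -20.4911°) → (-2281058.818, 9087829.934) m.
P2 (63.4342°, -20.2721°) → (-2256679.849, 9207518.446) m.
P3 (63.3389°, -20.6644°) → (-2300350.486, 9183836.541) m.

P1: x -2281060 m, y 9087830 m; P2: x -2256680 m, y 9207520 m; P3: x -2300350 m, y 9183840 m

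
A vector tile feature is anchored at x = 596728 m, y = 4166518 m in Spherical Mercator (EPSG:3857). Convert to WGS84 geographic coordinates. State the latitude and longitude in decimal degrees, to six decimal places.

R = 6378137 m. λ = x/R = 5.36049883°.
φ = 2·arctan(exp(y/R)) − 90° = 2·arctan(1.92178) − 90° = 35.01940118°.

lat 35.019401°, lon 5.360499°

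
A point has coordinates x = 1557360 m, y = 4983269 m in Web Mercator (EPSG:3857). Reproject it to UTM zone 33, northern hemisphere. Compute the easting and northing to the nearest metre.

E 414804 m, N 4517335 m

Web Mercator inverse (R = 6378137 m) → φ = 40.80260227°, λ = 13.99000291°.
UTM 33N forward: E = 414804.131 m, N = 4517335.129 m.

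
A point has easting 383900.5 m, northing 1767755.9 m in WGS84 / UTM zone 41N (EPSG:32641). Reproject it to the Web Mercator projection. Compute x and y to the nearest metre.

Unproject from UTM 41N (λ₀ = 63°) → φ = 15.98659978°, λ = 61.91500014°.
Web Mercator (R = 6378137 m): x = 6892346.288 m, y = 1803170.997 m.

x 6892346 m, y 1803171 m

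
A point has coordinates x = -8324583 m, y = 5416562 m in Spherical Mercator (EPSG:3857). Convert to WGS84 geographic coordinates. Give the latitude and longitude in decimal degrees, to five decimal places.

R = 6378137 m. λ = x/R = -74.78100143°.
φ = 2·arctan(exp(y/R)) − 90° = 2·arctan(2.33787) − 90° = 43.68329857°.

lat 43.68330°, lon -74.78100°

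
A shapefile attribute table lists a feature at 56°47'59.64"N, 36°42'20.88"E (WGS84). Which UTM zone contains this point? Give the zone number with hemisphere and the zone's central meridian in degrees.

UTM zone = ⌊(λ + 180)/6⌋ + 1; 36.7058° ∈ [36°, 42°) → zone 37.
Hemisphere: N (φ ≥ 0).
Central meridian λ₀ = 6×37 − 183 = 39°.

Zone 37N, central meridian 39°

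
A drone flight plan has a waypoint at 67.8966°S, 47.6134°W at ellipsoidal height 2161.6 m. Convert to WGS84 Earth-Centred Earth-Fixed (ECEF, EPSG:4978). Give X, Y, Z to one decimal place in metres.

X 1623101.7 m, Y -1778358.2 m, Z -5888765.9 m

WGS84: a = 6378137 m, e² = 0.006694380; N(φ) = a/√(1−e²sin²φ) = 6396542.503 m.
X = (N+h)·cosφ·cosλ = 1623101.682 m; Y = (N+h)·cosφ·sinλ = -1778358.235 m; Z = (N(1−e²)+h)·sinφ = -5888765.865 m.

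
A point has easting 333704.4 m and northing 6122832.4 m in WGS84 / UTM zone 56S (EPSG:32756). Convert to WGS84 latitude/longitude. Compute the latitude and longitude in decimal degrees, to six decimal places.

Zone 56S: λ₀ = 153°, k₀ = 0.9996, false easting 500000 m, false northing 10000000 m.
Meridian distance M = (N − FN)/k₀ = -3878719.1 m.
Inverse transverse Mercator on WGS84 gives φ = -35.02350022°, λ = 151.17720002°.

lat -35.023500°, lon 151.177200°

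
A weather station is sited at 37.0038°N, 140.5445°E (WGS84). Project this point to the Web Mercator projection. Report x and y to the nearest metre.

Web Mercator is spherical with R = a = 6378137 m.
x = R·λ = 6378137 × 2.452964271 = 15645342.174 m.
y = R·ln tan(π/4 + φ/2) = 6378137 × 0.696071043 = 4439636.471 m.

x 15645342 m, y 4439636 m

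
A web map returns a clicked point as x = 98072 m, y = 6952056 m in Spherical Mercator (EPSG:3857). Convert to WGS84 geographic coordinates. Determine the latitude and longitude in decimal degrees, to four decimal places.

lat 52.8324°, lon 0.8810°

R = 6378137 m. λ = x/R = 0.88099577°.
φ = 2·arctan(exp(y/R)) − 90° = 2·arctan(2.97422) − 90° = 52.83239767°.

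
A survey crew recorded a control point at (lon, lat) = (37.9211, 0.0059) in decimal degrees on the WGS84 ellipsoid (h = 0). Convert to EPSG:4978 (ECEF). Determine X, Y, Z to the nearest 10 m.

WGS84: a = 6378137 m, e² = 0.006694380; N(φ) = a/√(1−e²sin²φ) = 6378137.000 m.
X = (N+h)·cosφ·cosλ = 5031443.171 m; Y = (N+h)·cosφ·sinλ = 3919848.310 m; Z = (N(1−e²)+h)·sinφ = 652.388 m.

X 5031440 m, Y 3919850 m, Z 650 m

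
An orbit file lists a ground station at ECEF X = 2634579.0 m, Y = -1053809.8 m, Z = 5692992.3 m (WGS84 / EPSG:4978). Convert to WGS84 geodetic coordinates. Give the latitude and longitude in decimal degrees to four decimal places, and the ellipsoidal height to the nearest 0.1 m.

lat 63.6606°, lon -21.8010°, h -40.7 m

λ = atan2(Y, X) = -21.80100078°; p = √(X²+Y²) = 2837520.3 m.
Bowring's method on WGS84 (a = 6378137 m, b = 6356752.314 m) gives φ = 63.66060026°, h = -40.693 m.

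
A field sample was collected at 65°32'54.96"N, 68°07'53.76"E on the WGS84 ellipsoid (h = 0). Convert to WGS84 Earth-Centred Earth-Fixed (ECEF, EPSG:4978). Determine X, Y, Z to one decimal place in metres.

WGS84: a = 6378137 m, e² = 0.006694380; N(φ) = a/√(1−e²sin²φ) = 6395902.070 m.
X = (N+h)·cosφ·cosλ = 986092.855 m; Y = (N+h)·cosφ·sinλ = 2456897.645 m; Z = (N(1−e²)+h)·sinφ = 5783294.381 m.

X 986092.9 m, Y 2456897.6 m, Z 5783294.4 m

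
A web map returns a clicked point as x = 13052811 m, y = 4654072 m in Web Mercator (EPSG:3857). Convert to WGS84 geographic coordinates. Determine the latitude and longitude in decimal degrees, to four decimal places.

lat 38.5265°, lon 117.2554°

R = 6378137 m. λ = x/R = 117.25539622°.
φ = 2·arctan(exp(y/R)) − 90° = 2·arctan(2.07444) − 90° = 38.52650046°.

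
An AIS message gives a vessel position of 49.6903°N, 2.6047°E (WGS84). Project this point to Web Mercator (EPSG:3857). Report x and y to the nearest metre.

x 289954 m, y 6392813 m

Web Mercator is spherical with R = a = 6378137 m.
x = R·λ = 6378137 × 0.045460591 = 289953.878 m.
y = R·ln tan(π/4 + φ/2) = 6378137 × 1.002300987 = 6392813.010 m.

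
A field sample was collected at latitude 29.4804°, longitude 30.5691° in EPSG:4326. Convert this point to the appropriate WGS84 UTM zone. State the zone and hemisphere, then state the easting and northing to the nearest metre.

Longitude 30.5691° lies in the 6° band [30°, 36°), giving zone 36; latitude is north of the equator, so 36N.
Zone 36 central meridian λ₀ = 6×36 − 183 = 33°; Δλ = -2.4309°.
Transverse Mercator on WGS84 with k₀ = 0.9996 gives E = 264296.858 m, N = 3263673.353 m.

Zone 36N: E 264297 m, N 3263673 m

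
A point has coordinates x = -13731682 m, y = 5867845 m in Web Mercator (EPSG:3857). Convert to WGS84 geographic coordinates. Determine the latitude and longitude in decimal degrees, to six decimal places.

lat 46.543300°, lon -123.353798°

R = 6378137 m. λ = x/R = -123.35379817°.
φ = 2·arctan(exp(y/R)) − 90° = 2·arctan(2.50927) − 90° = 46.54329988°.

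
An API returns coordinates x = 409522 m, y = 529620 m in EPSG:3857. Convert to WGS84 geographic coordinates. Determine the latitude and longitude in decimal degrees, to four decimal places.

lat 4.7522°, lon 3.6788°

R = 6378137 m. λ = x/R = 3.67879872°.
φ = 2·arctan(exp(y/R)) − 90° = 2·arctan(1.08658) − 90° = 4.75219939°.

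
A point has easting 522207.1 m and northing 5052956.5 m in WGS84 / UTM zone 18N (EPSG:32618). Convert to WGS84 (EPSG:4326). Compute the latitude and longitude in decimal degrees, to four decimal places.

Zone 18N: λ₀ = -75°, k₀ = 0.9996, false easting 500000 m.
Meridian distance M = (N − FN)/k₀ = 5054978.5 m.
Inverse transverse Mercator on WGS84 gives φ = 45.62979965°, λ = -74.71510029°.

lat 45.6298°, lon -74.7151°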